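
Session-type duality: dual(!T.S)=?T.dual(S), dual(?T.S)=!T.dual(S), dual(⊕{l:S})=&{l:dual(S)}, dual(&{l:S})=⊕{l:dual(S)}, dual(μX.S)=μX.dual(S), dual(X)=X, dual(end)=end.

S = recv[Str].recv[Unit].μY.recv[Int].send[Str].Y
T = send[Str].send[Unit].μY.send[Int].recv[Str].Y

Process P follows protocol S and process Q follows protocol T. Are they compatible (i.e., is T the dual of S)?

YES

recv[Str] vs send[Str]  ok
  recv[Unit] vs send[Unit]  ok
    μY vs μY  ok (rec unchanged)
      recv[Int] vs send[Int]  ok
        send[Str] vs recv[Str]  ok
          Y vs Y  ok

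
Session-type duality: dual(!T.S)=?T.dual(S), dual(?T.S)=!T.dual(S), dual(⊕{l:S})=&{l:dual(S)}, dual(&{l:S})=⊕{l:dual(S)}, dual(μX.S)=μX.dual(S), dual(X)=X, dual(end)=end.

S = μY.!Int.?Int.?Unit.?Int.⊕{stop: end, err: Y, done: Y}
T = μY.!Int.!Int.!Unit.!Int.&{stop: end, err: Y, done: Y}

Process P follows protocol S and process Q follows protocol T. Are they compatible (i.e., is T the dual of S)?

μY | μY  match (binder kept)
  !Int | !Int  ✗ same direction on both sides — not dual

NO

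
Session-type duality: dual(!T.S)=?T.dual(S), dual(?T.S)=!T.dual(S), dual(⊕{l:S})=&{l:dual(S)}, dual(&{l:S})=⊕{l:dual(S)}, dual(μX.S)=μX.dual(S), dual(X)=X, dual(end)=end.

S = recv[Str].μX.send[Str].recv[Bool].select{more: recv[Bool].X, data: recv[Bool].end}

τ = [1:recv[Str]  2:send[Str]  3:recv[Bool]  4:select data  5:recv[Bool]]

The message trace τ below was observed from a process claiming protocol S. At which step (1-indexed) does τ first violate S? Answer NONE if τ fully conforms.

NONE

@1 recv[Str]  match  now at μX.…
@2 send[Str]  match  now at recv[Bool].select{more: recv[Bool].μX.…, data: recv[Bool].end}
@3 recv[Bool]  match  now at select{more: recv[Bool].μX.…, data: recv[Bool].end}
@4 select data  match  now at recv[Bool].end
@5 recv[Bool]  match  now at end
τ conforms to S (length 5)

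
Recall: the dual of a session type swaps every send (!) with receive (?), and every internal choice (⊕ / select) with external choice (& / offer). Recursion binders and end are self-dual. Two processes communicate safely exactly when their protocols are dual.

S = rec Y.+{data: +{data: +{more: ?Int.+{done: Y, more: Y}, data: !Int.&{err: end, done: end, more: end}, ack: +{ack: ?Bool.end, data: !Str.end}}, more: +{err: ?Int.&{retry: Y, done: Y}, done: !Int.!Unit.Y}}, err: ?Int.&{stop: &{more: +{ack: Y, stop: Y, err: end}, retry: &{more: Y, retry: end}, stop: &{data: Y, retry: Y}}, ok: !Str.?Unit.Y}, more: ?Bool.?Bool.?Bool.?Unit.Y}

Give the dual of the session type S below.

rec Y → rec Y  (binder kept)
  +{data,err,more} → &{data,err,more}  (⊕→&)
    [data]
      +{data,more} → &{data,more}  (⊕→&)
        [data]
          +{more,data,ack} → &{more,data,ack}  (⊕→&)
            [more]
              ?Int → !Int
                +{done,more} → &{done,more}  (⊕→&)
                  [done]
                    Y self-dual
                  [more]
                    Y self-dual
            [data]
              !Int → ?Int
                &{err,done,more} → +{err,done,more}  (&→⊕)
                  [err]
                    end self-dual
                  [done]
                    end self-dual
                  [more]
                    end self-dual
            [ack]
              +{ack,data} → &{ack,data}  (⊕→&)
                [ack]
                  ?Bool → !Bool
                    end self-dual
                [data]
                  !Str → ?Str
                    end self-dual
        [more]
          +{err,done} → &{err,done}  (⊕→&)
            [err]
              ?Int → !Int
                &{retry,done} → +{retry,done}  (&→⊕)
                  [retry]
                    Y self-dual
                  [done]
                    Y self-dual
            [done]
              !Int → ?Int
                !Unit → ?Unit
                  Y self-dual
    [err]
      ?Int → !Int
        &{stop,ok} → +{stop,ok}  (&→⊕)
          [stop]
            &{more,retry,stop} → +{more,retry,stop}  (&→⊕)
              [more]
                +{ack,stop,err} → &{ack,stop,err}  (⊕→&)
                  [ack]
                    Y self-dual
                  [stop]
                    Y self-dual
                  [err]
                    end self-dual
              [retry]
                &{more,retry} → +{more,retry}  (&→⊕)
                  [more]
                    Y self-dual
                  [retry]
                    end self-dual
              [stop]
                &{data,retry} → +{data,retry}  (&→⊕)
                  [data]
                    Y self-dual
                  [retry]
                    Y self-dual
          [ok]
            !Str → ?Str
              ?Unit → !Unit
                Y self-dual
    [more]
      ?Bool → !Bool
        ?Bool → !Bool
          ?Bool → !Bool
            ?Unit → !Unit
              Y self-dual

rec Y.&{data: &{data: &{more: !Int.&{done: Y, more: Y}, data: ?Int.+{err: end, done: end, more: end}, ack: &{ack: !Bool.end, data: ?Str.end}}, more: &{err: !Int.+{retry: Y, done: Y}, done: ?Int.?Unit.Y}}, err: !Int.+{stop: +{more: &{ack: Y, stop: Y, err: end}, retry: +{more: Y, retry: end}, stop: +{data: Y, retry: Y}}, ok: ?Str.!Unit.Y}, more: !Bool.!Bool.!Bool.!Unit.Y}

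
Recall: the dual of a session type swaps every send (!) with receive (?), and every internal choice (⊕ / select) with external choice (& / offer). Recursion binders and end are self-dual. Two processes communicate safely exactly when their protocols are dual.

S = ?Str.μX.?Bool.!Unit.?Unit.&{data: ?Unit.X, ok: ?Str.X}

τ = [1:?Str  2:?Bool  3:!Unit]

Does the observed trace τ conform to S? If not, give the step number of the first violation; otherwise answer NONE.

NONE

step 1: ?Str  match  now at μX.…
step 2: ?Bool  match  now at !Unit.?Unit.&{data: ?Unit.μX.…, ok: ?Str.μX.…}
step 3: !Unit  match  now at ?Unit.&{data: ?Unit.μX.…, ok: ?Str.μX.…}
all 3 steps conform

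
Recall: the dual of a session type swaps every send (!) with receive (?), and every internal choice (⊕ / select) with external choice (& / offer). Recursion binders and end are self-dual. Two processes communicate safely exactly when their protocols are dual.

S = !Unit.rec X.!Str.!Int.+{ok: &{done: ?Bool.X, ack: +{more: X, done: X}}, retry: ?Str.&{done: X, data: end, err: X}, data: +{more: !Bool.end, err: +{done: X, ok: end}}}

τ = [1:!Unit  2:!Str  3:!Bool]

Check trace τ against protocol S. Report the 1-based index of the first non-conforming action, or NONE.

3

[1] !Unit  match  now at rec X.…
[2] !Str  match  now at !Int.+{ok: &{done: ?Bool.rec X.…, ack: +{more: rec X.…, done: rec X.…}}, retry: ?Str.&{done: rec X.…, data: end, err: rec X.…}, data: +{more: !Bool.end, err: +{done: rec X.…, ok: end}}}
[3] got !Bool, protocol expects !Int  ✗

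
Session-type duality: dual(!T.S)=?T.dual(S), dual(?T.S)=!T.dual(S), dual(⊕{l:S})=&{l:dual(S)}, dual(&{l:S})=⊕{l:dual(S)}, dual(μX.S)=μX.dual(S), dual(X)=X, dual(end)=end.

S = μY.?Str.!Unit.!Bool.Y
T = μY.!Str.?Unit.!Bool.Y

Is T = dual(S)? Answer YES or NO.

μY vs μY  ok (rec unchanged)
  ?Str vs !Str  ok
    !Unit vs ?Unit  ok
      !Bool vs !Bool  ✗ same direction on both sides — not dual

NO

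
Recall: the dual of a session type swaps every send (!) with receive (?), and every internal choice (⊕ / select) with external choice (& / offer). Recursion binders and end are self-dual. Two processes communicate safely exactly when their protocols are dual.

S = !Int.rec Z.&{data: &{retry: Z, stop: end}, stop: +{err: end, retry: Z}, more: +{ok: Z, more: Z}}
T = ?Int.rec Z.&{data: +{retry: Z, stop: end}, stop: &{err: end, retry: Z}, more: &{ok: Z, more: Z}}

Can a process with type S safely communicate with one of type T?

!Int vs ?Int  ✓
  rec Z vs rec Z  ✓ (μ self-dual)
    &{data,stop,more} vs &{data,stop,more}  ✗ choice polarity not flipped — not dual

NO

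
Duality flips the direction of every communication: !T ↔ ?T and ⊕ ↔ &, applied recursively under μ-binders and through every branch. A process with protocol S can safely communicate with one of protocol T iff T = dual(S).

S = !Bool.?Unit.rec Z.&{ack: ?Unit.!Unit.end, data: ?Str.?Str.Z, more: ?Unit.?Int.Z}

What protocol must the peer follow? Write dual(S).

!Bool → ?Bool
  ?Unit → !Unit
    rec Z → rec Z  (μ self-dual)
      &{ack,data,more} → +{ack,data,more}  (offer→select)
        case ack:
          ?Unit → !Unit
            !Unit → ?Unit
              end self-dual
        case data:
          ?Str → !Str
            ?Str → !Str
              Z self-dual
        case more:
          ?Unit → !Unit
            ?Int → !Int
              Z self-dual

?Bool.!Unit.rec Z.+{ack: !Unit.?Unit.end, data: !Str.!Str.Z, more: !Unit.!Int.Z}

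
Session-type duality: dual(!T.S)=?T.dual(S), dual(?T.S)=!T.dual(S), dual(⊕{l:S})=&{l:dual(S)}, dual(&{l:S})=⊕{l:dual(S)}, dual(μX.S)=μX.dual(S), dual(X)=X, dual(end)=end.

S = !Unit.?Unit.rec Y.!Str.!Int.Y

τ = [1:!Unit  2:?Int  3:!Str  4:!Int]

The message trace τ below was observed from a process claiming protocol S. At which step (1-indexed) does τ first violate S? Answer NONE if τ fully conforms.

2

[1] !Unit  match  state: ?Unit.rec Y.…
[2] got ?Int, protocol expects ?Unit  ✗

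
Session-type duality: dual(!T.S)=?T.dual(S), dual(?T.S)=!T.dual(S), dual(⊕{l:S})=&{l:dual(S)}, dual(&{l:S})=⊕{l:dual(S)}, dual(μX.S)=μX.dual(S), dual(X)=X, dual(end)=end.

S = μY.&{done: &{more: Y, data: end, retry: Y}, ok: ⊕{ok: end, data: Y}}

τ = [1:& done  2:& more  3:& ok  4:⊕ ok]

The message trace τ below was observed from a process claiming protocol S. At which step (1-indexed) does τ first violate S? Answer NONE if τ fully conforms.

NONE

@1 & done  match  now at &{more: μY.…, data: end, retry: μY.…}
@2 & more  match  now at μY.…
@3 & ok  match  now at ⊕{ok: end, data: μY.…}
@4 ⊕ ok  match  now at end
τ conforms to S (length 4)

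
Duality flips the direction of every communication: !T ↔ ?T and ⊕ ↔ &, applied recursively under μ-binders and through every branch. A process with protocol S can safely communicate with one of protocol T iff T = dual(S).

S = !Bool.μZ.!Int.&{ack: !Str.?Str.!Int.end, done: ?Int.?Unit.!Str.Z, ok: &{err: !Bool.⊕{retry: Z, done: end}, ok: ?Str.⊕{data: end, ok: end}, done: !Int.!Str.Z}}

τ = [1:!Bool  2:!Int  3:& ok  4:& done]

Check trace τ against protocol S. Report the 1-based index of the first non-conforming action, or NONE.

[1] !Bool  match  residual = μZ.…
[2] !Int  match  residual = &{ack: !Str.?Str.!Int.end, done: ?Int.?Unit.!Str.μZ.…, ok: &{err: !Bool.⊕{retry: μZ.…, done: end}, ok: ?Str.⊕{data: end, ok: end}, done: !Int.!Str.μZ.…}}
[3] & ok  match  residual = &{err: !Bool.⊕{retry: μZ.…, done: end}, ok: ?Str.⊕{data: end, ok: end}, done: !Int.!Str.μZ.…}
[4] & done  match  residual = !Int.!Str.μZ.…
τ conforms to S (length 4)

NONE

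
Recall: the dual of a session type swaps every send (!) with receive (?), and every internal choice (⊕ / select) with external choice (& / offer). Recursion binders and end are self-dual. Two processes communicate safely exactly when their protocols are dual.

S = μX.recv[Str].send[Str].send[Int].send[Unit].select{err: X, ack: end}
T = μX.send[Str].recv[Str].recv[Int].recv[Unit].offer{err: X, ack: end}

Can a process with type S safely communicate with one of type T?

μX | μX  match (binder kept)
  recv[Str] | send[Str]  match
    send[Str] | recv[Str]  match
      send[Int] | recv[Int]  match
        send[Unit] | recv[Unit]  match
          select{err,ack} | offer{err,ack}  match labels match
            [err]
              X | X  match
            [ack]
              end | end  match

YES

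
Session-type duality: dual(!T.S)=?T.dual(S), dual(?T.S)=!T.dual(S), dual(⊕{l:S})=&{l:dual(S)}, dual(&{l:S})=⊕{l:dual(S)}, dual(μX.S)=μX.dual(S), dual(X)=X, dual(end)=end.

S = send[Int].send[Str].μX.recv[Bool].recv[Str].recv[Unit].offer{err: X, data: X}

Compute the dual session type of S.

send[Int] = recv[Int]
  send[Str] = recv[Str]
    μX = μX  (μ self-dual)
      recv[Bool] = send[Bool]
        recv[Str] = send[Str]
          recv[Unit] = send[Unit]
            offer{err,data} = select{err,data}  (&→⊕)
              [err]
                X ↦ X
              [data]
                X ↦ X

recv[Int].recv[Str].μX.send[Bool].send[Str].send[Unit].select{err: X, data: X}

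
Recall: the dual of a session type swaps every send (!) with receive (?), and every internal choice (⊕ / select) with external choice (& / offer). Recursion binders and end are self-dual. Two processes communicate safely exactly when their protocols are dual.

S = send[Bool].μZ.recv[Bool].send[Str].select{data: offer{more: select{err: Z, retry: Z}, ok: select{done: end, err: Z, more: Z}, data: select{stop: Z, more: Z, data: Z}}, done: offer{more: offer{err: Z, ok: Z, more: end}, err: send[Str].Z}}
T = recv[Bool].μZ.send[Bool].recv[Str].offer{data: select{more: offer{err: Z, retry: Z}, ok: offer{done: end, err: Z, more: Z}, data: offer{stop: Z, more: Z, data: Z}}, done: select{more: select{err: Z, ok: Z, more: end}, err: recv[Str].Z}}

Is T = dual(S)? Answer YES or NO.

YES

send[Bool] | recv[Bool]  ok
  μZ | μZ  ok (binder kept)
    recv[Bool] | send[Bool]  ok
      send[Str] | recv[Str]  ok
        select{data,done} | offer{data,done}  ok same labels
          case data:
            offer{more,ok,data} | select{more,ok,data}  ok same labels
              case more:
                select{err,retry} | offer{err,retry}  ok same labels
                  case err:
                    Z | Z  ok
                  case retry:
                    Z | Z  ok
              case ok:
                select{done,err,more} | offer{done,err,more}  ok same labels
                  case done:
                    end | end  ok
                  case err:
                    Z | Z  ok
                  case more:
                    Z | Z  ok
              case data:
                select{stop,more,data} | offer{stop,more,data}  ok same labels
                  case stop:
                    Z | Z  ok
                  case more:
                    Z | Z  ok
                  case data:
                    Z | Z  ok
          case done:
            offer{more,err} | select{more,err}  ok same labels
              case more:
                offer{err,ok,more} | select{err,ok,more}  ok same labels
                  case err:
                    Z | Z  ok
                  case ok:
                    Z | Z  ok
                  case more:
                    end | end  ok
              case err:
                send[Str] | recv[Str]  ok
                  Z | Z  ok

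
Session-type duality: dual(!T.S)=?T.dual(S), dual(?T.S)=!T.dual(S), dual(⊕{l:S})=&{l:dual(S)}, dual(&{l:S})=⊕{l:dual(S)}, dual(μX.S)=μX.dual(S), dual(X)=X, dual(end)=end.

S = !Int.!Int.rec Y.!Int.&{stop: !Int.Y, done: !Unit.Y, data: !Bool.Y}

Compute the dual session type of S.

!Int = ?Int
  !Int = ?Int
    rec Y = rec Y  (μ self-dual)
      !Int = ?Int
        &{stop,done,data} = +{stop,done,data}  (&→⊕)
          • stop:
            !Int = ?Int
              dual(Y) = Y
          • done:
            !Unit = ?Unit
              dual(Y) = Y
          • data:
            !Bool = ?Bool
              dual(Y) = Y

?Int.?Int.rec Y.?Int.+{stop: ?Int.Y, done: ?Unit.Y, data: ?Bool.Y}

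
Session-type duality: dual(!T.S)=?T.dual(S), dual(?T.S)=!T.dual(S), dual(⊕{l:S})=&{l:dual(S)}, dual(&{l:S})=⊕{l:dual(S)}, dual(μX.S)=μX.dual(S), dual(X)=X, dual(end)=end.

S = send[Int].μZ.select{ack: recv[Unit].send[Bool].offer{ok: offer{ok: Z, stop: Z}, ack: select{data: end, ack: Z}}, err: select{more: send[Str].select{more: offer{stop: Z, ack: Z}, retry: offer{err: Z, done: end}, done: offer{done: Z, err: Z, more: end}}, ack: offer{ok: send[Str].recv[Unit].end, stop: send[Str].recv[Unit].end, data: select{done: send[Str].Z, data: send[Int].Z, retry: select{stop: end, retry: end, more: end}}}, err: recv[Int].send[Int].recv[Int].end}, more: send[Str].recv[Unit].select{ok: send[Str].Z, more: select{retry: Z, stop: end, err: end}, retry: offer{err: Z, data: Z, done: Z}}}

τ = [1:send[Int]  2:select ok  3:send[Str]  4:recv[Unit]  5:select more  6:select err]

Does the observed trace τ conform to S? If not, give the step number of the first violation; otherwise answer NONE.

step 1: send[Int]  ✓  now at μZ.…
step 2: got select ok, protocol expects select ack or select err or select more  ✗

2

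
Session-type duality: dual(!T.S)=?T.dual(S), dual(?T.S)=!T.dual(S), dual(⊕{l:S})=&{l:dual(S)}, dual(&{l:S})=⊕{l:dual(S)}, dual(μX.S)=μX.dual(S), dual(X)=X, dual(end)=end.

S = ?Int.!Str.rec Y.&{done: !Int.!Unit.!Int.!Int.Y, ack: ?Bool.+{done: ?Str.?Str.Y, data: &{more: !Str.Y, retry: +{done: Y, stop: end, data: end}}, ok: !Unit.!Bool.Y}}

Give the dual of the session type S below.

!Int.?Str.rec Y.+{done: ?Int.?Unit.?Int.?Int.Y, ack: !Bool.&{done: !Str.!Str.Y, data: +{more: ?Str.Y, retry: &{done: Y, stop: end, data: end}}, ok: ?Unit.?Bool.Y}}

?Int = !Int
  !Str = ?Str
    rec Y = rec Y  (rec unchanged)
      &{done,ack} = +{done,ack}  (external→internal)
        case done:
          !Int = ?Int
            !Unit = ?Unit
              !Int = ?Int
                !Int = ?Int
                  Y ↦ Y
        case ack:
          ?Bool = !Bool
            +{done,data,ok} = &{done,data,ok}  (⊕→&)
              case done:
                ?Str = !Str
                  ?Str = !Str
                    Y ↦ Y
              case data:
                &{more,retry} = +{more,retry}  (external→internal)
                  case more:
                    !Str = ?Str
                      Y ↦ Y
                  case retry:
                    +{done,stop,data} = &{done,stop,data}  (⊕→&)
                      case done:
                        Y ↦ Y
                      case stop:
                        end ↦ end
                      case data:
                        end ↦ end
              case ok:
                !Unit = ?Unit
                  !Bool = ?Bool
                    Y ↦ Y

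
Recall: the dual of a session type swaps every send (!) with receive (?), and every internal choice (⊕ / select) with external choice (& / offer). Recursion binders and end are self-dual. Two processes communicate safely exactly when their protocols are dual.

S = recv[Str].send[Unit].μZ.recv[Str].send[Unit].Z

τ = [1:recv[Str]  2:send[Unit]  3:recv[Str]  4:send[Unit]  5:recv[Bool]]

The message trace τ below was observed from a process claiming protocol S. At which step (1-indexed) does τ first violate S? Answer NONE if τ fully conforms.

[1] recv[Str]  ok  now at send[Unit].μZ.…
[2] send[Unit]  ok  now at μZ.…
[3] recv[Str]  ok  now at send[Unit].μZ.…
[4] send[Unit]  ok  now at μZ.…
[5] got recv[Bool], protocol expects recv[Str]  ✗

5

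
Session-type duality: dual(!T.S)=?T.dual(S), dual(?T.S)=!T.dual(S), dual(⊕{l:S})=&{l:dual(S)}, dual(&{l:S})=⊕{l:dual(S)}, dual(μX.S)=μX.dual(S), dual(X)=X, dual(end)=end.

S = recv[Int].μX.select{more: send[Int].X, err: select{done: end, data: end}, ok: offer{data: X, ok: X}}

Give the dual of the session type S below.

send[Int].μX.offer{more: recv[Int].X, err: offer{done: end, data: end}, ok: select{data: X, ok: X}}

recv[Int] ↦ send[Int]
  μX ↦ μX  (rec unchanged)
    select{more,err,ok} ↦ offer{more,err,ok}  (⊕→&)
      [more]
        send[Int] ↦ recv[Int]
          dual(X) = X
      [err]
        select{done,data} ↦ offer{done,data}  (⊕→&)
          [done]
            dual(end) = end
          [data]
            dual(end) = end
      [ok]
        offer{data,ok} ↦ select{data,ok}  (&→⊕)
          [data]
            dual(X) = X
          [ok]
            dual(X) = X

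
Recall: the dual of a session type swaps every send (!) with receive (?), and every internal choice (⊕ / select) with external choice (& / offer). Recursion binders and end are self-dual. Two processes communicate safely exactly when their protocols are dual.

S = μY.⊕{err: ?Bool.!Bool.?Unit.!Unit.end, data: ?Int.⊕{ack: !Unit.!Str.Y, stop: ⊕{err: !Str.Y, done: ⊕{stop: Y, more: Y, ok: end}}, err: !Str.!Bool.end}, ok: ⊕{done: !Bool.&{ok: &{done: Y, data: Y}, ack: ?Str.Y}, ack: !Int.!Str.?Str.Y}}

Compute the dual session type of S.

μY.&{err: !Bool.?Bool.!Unit.?Unit.end, data: !Int.&{ack: ?Unit.?Str.Y, stop: &{err: ?Str.Y, done: &{stop: Y, more: Y, ok: end}}, err: ?Str.?Bool.end}, ok: &{done: ?Bool.⊕{ok: ⊕{done: Y, data: Y}, ack: !Str.Y}, ack: ?Int.?Str.!Str.Y}}

μY ↦ μY  (μ self-dual)
  ⊕{err,data,ok} ↦ &{err,data,ok}  (internal→external)
    [err]
      ?Bool ↦ !Bool
        !Bool ↦ ?Bool
          ?Unit ↦ !Unit
            !Unit ↦ ?Unit
              end ↦ end
    [data]
      ?Int ↦ !Int
        ⊕{ack,stop,err} ↦ &{ack,stop,err}  (internal→external)
          [ack]
            !Unit ↦ ?Unit
              !Str ↦ ?Str
                Y ↦ Y
          [stop]
            ⊕{err,done} ↦ &{err,done}  (internal→external)
              [err]
                !Str ↦ ?Str
                  Y ↦ Y
              [done]
                ⊕{stop,more,ok} ↦ &{stop,more,ok}  (internal→external)
                  [stop]
                    Y ↦ Y
                  [more]
                    Y ↦ Y
                  [ok]
                    end ↦ end
          [err]
            !Str ↦ ?Str
              !Bool ↦ ?Bool
                end ↦ end
    [ok]
      ⊕{done,ack} ↦ &{done,ack}  (internal→external)
        [done]
          !Bool ↦ ?Bool
            &{ok,ack} ↦ ⊕{ok,ack}  (external→internal)
              [ok]
                &{done,data} ↦ ⊕{done,data}  (external→internal)
                  [done]
                    Y ↦ Y
                  [data]
                    Y ↦ Y
              [ack]
                ?Str ↦ !Str
                  Y ↦ Y
        [ack]
          !Int ↦ ?Int
            !Str ↦ ?Str
              ?Str ↦ !Str
                Y ↦ Y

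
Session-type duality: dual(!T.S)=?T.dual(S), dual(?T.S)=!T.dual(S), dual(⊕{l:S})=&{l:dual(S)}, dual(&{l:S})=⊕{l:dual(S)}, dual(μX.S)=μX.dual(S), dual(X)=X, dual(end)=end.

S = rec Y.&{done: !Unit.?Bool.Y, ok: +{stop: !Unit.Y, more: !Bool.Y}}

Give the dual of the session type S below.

rec Y = rec Y  (rec unchanged)
  &{done,ok} = +{done,ok}  (external→internal)
    case done:
      !Unit = ?Unit
        ?Bool = !Bool
          Y self-dual
    case ok:
      +{stop,more} = &{stop,more}  (internal→external)
        case stop:
          !Unit = ?Unit
            Y self-dual
        case more:
          !Bool = ?Bool
            Y self-dual

rec Y.+{done: ?Unit.!Bool.Y, ok: &{stop: ?Unit.Y, more: ?Bool.Y}}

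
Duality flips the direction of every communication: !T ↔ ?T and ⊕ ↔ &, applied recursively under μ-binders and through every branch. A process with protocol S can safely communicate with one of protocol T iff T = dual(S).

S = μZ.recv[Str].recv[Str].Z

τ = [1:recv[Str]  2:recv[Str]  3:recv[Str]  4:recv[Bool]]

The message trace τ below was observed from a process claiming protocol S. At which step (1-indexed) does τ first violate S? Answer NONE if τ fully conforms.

4

step 1: recv[Str]  ok  state: recv[Str].μZ.…
step 2: recv[Str]  ok  state: μZ.…
step 3: recv[Str]  ok  state: recv[Str].μZ.…
step 4: got recv[Bool], protocol expects recv[Str]  ✗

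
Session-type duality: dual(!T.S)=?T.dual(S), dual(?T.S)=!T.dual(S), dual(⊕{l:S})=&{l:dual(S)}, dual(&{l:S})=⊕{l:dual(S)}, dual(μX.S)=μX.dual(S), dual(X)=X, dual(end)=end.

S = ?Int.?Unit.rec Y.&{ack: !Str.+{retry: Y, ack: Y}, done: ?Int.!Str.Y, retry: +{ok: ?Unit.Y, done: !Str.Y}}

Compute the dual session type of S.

?Int → !Int
  ?Unit → !Unit
    rec Y → rec Y  (binder kept)
      &{ack,done,retry} → +{ack,done,retry}  (offer→select)
        case ack:
          !Str → ?Str
            +{retry,ack} → &{retry,ack}  (select→offer)
              case retry:
                Y self-dual
              case ack:
                Y self-dual
        case done:
          ?Int → !Int
            !Str → ?Str
              Y self-dual
        case retry:
          +{ok,done} → &{ok,done}  (select→offer)
            case ok:
              ?Unit → !Unit
                Y self-dual
            case done:
              !Str → ?Str
                Y self-dual

!Int.!Unit.rec Y.+{ack: ?Str.&{retry: Y, ack: Y}, done: !Int.?Str.Y, retry: &{ok: !Unit.Y, done: ?Str.Y}}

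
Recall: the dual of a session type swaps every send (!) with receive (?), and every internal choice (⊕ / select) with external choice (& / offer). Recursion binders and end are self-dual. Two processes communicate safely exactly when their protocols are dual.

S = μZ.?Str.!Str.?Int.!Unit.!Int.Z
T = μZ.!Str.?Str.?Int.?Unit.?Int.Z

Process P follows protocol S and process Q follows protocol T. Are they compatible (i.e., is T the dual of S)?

μZ ‖ μZ  ok (μ self-dual)
  ?Str ‖ !Str  ok
    !Str ‖ ?Str  ok
      ?Int ‖ ?Int  ✗ same direction on both sides — not dual

NO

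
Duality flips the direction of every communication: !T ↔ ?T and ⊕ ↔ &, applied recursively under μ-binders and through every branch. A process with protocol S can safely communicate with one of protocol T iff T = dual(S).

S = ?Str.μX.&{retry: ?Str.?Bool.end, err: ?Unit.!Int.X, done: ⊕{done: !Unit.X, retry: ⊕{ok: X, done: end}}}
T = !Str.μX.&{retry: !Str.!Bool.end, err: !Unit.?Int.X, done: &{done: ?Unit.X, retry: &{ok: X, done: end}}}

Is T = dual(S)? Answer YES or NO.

NO

?Str vs !Str  ✓
  μX vs μX  ✓ (μ self-dual)
    &{retry,err,done} vs &{retry,err,done}  ✗ choice polarity not flipped — not dual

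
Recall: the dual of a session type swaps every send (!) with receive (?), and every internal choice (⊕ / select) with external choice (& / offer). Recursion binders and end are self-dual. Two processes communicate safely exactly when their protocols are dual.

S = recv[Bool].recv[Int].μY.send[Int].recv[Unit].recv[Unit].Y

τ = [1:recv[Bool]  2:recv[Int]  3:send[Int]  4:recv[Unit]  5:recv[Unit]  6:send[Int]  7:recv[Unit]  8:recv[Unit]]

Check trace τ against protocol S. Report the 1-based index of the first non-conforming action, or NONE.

NONE

step 1: recv[Bool]  ✓  now at recv[Int].μY.…
step 2: recv[Int]  ✓  now at μY.…
step 3: send[Int]  ✓  now at recv[Unit].recv[Unit].μY.…
step 4: recv[Unit]  ✓  now at recv[Unit].μY.…
step 5: recv[Unit]  ✓  now at μY.…
step 6: send[Int]  ✓  now at recv[Unit].recv[Unit].μY.…
step 7: recv[Unit]  ✓  now at recv[Unit].μY.…
step 8: recv[Unit]  ✓  now at μY.…
τ conforms to S (length 8)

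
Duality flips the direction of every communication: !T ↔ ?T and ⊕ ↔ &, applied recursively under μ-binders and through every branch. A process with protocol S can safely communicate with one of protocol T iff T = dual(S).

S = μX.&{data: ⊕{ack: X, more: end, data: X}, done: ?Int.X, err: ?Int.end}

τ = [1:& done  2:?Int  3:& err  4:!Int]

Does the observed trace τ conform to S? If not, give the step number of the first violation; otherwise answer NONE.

@1 & done  ✓  now at ?Int.μX.…
@2 ?Int  ✓  now at μX.…
@3 & err  ✓  now at ?Int.end
@4 got !Int, protocol expects ?Int  ✗

4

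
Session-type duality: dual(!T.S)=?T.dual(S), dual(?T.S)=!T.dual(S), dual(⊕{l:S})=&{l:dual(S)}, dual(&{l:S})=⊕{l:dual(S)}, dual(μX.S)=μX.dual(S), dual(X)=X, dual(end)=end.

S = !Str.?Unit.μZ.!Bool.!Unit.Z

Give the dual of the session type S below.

?Str.!Unit.μZ.?Bool.?Unit.Z

!Str = ?Str
  ?Unit = !Unit
    μZ = μZ  (rec unchanged)
      !Bool = ?Bool
        !Unit = ?Unit
          Z ↦ Z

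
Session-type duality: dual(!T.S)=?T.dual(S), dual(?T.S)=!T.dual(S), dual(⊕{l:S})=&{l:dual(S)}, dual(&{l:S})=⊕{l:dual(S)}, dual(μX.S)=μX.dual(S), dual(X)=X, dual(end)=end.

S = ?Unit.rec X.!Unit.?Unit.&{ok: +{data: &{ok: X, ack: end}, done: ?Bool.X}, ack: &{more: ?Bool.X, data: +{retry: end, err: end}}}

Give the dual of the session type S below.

?Unit ↦ !Unit
  rec X ↦ rec X  (μ self-dual)
    !Unit ↦ ?Unit
      ?Unit ↦ !Unit
        &{ok,ack} ↦ +{ok,ack}  (external→internal)
          [ok]
            +{data,done} ↦ &{data,done}  (⊕→&)
              [data]
                &{ok,ack} ↦ +{ok,ack}  (external→internal)
                  [ok]
                    X ↦ X
                  [ack]
                    end ↦ end
              [done]
                ?Bool ↦ !Bool
                  X ↦ X
          [ack]
            &{more,data} ↦ +{more,data}  (external→internal)
              [more]
                ?Bool ↦ !Bool
                  X ↦ X
              [data]
                +{retry,err} ↦ &{retry,err}  (⊕→&)
                  [retry]
                    end ↦ end
                  [err]
                    end ↦ end

!Unit.rec X.?Unit.!Unit.+{ok: &{data: +{ok: X, ack: end}, done: !Bool.X}, ack: +{more: !Bool.X, data: &{retry: end, err: end}}}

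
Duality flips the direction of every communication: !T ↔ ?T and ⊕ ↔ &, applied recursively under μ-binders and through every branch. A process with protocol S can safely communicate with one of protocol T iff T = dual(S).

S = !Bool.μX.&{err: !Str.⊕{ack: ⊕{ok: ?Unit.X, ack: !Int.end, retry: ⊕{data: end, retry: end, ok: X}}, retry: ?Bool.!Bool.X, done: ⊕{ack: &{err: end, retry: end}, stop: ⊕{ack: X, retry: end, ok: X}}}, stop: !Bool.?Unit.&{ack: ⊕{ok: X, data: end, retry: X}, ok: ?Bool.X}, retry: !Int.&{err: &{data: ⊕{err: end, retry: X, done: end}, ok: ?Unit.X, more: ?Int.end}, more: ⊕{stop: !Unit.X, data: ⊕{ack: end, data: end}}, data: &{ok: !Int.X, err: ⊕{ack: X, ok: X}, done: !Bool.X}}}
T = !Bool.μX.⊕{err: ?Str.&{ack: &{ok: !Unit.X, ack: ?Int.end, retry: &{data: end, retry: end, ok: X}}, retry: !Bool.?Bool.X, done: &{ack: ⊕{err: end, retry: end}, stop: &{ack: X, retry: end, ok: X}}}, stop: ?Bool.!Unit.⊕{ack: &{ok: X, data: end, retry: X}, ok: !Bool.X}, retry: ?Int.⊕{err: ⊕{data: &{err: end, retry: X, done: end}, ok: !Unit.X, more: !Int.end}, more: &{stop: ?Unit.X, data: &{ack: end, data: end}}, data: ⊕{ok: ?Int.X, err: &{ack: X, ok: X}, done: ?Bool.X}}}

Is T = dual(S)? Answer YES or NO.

!Bool ‖ !Bool  ✗ same direction on both sides — not dual

NO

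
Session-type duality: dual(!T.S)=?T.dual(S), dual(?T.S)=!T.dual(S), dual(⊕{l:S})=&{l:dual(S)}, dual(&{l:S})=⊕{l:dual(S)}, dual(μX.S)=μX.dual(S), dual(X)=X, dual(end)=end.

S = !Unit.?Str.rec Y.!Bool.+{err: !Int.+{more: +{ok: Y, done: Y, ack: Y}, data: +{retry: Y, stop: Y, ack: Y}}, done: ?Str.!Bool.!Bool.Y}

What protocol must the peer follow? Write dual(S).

?Unit.!Str.rec Y.?Bool.&{err: ?Int.&{more: &{ok: Y, done: Y, ack: Y}, data: &{retry: Y, stop: Y, ack: Y}}, done: !Str.?Bool.?Bool.Y}

!Unit → ?Unit
  ?Str → !Str
    rec Y → rec Y  (μ self-dual)
      !Bool → ?Bool
        +{err,done} → &{err,done}  (⊕→&)
          case err:
            !Int → ?Int
              +{more,data} → &{more,data}  (⊕→&)
                case more:
                  +{ok,done,ack} → &{ok,done,ack}  (⊕→&)
                    case ok:
                      Y self-dual
                    case done:
                      Y self-dual
                    case ack:
                      Y self-dual
                case data:
                  +{retry,stop,ack} → &{retry,stop,ack}  (⊕→&)
                    case retry:
                      Y self-dual
                    case stop:
                      Y self-dual
                    case ack:
                      Y self-dual
          case done:
            ?Str → !Str
              !Bool → ?Bool
                !Bool → ?Bool
                  Y self-dual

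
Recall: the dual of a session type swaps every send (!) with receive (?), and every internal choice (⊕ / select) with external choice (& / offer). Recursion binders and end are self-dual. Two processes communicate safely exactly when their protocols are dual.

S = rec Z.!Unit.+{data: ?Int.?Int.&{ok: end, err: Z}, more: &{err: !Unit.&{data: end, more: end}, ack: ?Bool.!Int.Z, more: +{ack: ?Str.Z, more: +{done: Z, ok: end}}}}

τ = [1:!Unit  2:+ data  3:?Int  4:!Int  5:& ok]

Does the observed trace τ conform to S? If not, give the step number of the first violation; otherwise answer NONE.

step 1: !Unit  ✓  now at +{data: ?Int.?Int.&{ok: end, err: rec Z.…}, more: &{err: !Unit.&{data: end, more: end}, ack: ?Bool.!Int.rec Z.…, more: +{ack: ?Str.rec Z.…, more: +{done: rec Z.…, ok: end}}}}
step 2: + data  ✓  now at ?Int.?Int.&{ok: end, err: rec Z.…}
step 3: ?Int  ✓  now at ?Int.&{ok: end, err: rec Z.…}
step 4: got !Int, protocol expects ?Int  ✗

4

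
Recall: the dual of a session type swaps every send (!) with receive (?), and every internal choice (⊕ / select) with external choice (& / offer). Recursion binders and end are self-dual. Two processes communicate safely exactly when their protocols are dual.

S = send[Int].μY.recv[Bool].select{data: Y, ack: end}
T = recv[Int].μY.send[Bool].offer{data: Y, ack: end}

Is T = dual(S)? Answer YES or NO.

send[Int] vs recv[Int]  match
  μY vs μY  match (μ self-dual)
    recv[Bool] vs send[Bool]  match
      select{data,ack} vs offer{data,ack}  match labels match
        • data:
          Y vs Y  match
        • ack:
          end vs end  match

YES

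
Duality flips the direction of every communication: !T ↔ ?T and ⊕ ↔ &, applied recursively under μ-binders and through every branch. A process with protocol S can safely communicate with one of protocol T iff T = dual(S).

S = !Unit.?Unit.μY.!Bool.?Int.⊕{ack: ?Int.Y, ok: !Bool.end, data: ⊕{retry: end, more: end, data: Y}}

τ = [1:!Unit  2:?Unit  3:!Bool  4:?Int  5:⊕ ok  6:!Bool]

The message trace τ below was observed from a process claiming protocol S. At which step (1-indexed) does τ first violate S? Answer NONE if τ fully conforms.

NONE

[1] !Unit  match  cont: ?Unit.μY.…
[2] ?Unit  match  cont: μY.…
[3] !Bool  match  cont: ?Int.⊕{ack: ?Int.μY.…, ok: !Bool.end, data: ⊕{retry: end, more: end, data: μY.…}}
[4] ?Int  match  cont: ⊕{ack: ?Int.μY.…, ok: !Bool.end, data: ⊕{retry: end, more: end, data: μY.…}}
[5] ⊕ ok  match  cont: !Bool.end
[6] !Bool  match  cont: end
trace exhausted — no violation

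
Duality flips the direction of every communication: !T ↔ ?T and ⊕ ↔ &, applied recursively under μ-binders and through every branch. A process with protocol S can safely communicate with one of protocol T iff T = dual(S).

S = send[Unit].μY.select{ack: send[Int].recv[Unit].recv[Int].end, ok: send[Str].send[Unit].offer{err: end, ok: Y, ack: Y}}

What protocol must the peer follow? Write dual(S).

send[Unit] = recv[Unit]
  μY = μY  (rec unchanged)
    select{ack,ok} = offer{ack,ok}  (select→offer)
      • ack:
        send[Int] = recv[Int]
          recv[Unit] = send[Unit]
            recv[Int] = send[Int]
              end ↦ end
      • ok:
        send[Str] = recv[Str]
          send[Unit] = recv[Unit]
            offer{err,ok,ack} = select{err,ok,ack}  (&→⊕)
              • err:
                end ↦ end
              • ok:
                Y ↦ Y
              • ack:
                Y ↦ Y

recv[Unit].μY.offer{ack: recv[Int].send[Unit].send[Int].end, ok: recv[Str].recv[Unit].select{err: end, ok: Y, ack: Y}}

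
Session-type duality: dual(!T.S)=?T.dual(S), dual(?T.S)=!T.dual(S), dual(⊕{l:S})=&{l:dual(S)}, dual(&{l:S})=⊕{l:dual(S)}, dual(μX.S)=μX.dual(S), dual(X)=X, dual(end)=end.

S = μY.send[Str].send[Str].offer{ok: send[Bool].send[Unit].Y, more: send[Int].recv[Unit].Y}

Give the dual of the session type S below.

μY.recv[Str].recv[Str].select{ok: recv[Bool].recv[Unit].Y, more: recv[Int].send[Unit].Y}

μY = μY  (rec unchanged)
  send[Str] = recv[Str]
    send[Str] = recv[Str]
      offer{ok,more} = select{ok,more}  (offer→select)
        case ok:
          send[Bool] = recv[Bool]
            send[Unit] = recv[Unit]
              dual(Y) = Y
        case more:
          send[Int] = recv[Int]
            recv[Unit] = send[Unit]
              dual(Y) = Y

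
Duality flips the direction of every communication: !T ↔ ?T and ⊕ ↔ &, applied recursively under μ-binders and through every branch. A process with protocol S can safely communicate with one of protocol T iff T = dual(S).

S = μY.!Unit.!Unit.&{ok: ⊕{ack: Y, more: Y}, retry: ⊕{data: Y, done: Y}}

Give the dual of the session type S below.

μY → μY  (binder kept)
  !Unit → ?Unit
    !Unit → ?Unit
      &{ok,retry} → ⊕{ok,retry}  (external→internal)
        [ok]
          ⊕{ack,more} → &{ack,more}  (⊕→&)
            [ack]
              Y self-dual
            [more]
              Y self-dual
        [retry]
          ⊕{data,done} → &{data,done}  (⊕→&)
            [data]
              Y self-dual
            [done]
              Y self-dual

μY.?Unit.?Unit.⊕{ok: &{ack: Y, more: Y}, retry: &{data: Y, done: Y}}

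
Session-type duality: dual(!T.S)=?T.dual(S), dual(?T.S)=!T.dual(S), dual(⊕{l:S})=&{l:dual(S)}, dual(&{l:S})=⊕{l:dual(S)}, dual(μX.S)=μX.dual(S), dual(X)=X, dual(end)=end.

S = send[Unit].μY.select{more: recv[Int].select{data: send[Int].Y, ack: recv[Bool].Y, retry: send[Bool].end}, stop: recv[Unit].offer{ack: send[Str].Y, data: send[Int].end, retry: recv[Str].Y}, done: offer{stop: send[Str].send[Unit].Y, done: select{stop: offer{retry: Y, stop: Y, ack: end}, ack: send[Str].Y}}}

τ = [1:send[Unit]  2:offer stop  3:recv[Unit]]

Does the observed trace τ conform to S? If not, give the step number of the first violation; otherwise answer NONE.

step 1: send[Unit]  ✓  now at μY.…
step 2: got offer stop, protocol expects select more or select stop or select done  ✗

2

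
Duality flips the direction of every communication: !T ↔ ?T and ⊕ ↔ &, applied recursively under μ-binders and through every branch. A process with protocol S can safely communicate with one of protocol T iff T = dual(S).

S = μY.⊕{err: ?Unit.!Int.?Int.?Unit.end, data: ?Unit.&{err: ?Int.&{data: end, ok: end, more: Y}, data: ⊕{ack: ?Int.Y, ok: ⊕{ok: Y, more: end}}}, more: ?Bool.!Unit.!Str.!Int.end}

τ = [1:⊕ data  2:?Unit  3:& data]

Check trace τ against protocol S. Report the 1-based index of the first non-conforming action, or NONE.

step 1: ⊕ data  match  cont: ?Unit.&{err: ?Int.&{data: end, ok: end, more: μY.…}, data: ⊕{ack: ?Int.μY.…, ok: ⊕{ok: μY.…, more: end}}}
step 2: ?Unit  match  cont: &{err: ?Int.&{data: end, ok: end, more: μY.…}, data: ⊕{ack: ?Int.μY.…, ok: ⊕{ok: μY.…, more: end}}}
step 3: & data  match  cont: ⊕{ack: ?Int.μY.…, ok: ⊕{ok: μY.…, more: end}}
trace exhausted — no violation

NONE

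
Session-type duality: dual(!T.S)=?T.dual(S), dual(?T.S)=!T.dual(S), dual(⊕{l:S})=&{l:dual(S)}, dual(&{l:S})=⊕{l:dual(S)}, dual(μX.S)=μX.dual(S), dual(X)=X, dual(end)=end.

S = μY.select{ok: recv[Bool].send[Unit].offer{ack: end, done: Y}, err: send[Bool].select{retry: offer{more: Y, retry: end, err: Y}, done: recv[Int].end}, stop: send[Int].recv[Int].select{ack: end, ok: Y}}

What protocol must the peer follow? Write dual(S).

μY → μY  (μ self-dual)
  select{ok,err,stop} → offer{ok,err,stop}  (internal→external)
    • ok:
      recv[Bool] → send[Bool]
        send[Unit] → recv[Unit]
          offer{ack,done} → select{ack,done}  (&→⊕)
            • ack:
              end self-dual
            • done:
              Y self-dual
    • err:
      send[Bool] → recv[Bool]
        select{retry,done} → offer{retry,done}  (internal→external)
          • retry:
            offer{more,retry,err} → select{more,retry,err}  (&→⊕)
              • more:
                Y self-dual
              • retry:
                end self-dual
              • err:
                Y self-dual
          • done:
            recv[Int] → send[Int]
              end self-dual
    • stop:
      send[Int] → recv[Int]
        recv[Int] → send[Int]
          select{ack,ok} → offer{ack,ok}  (internal→external)
            • ack:
              end self-dual
            • ok:
              Y self-dual

μY.offer{ok: send[Bool].recv[Unit].select{ack: end, done: Y}, err: recv[Bool].offer{retry: select{more: Y, retry: end, err: Y}, done: send[Int].end}, stop: recv[Int].send[Int].offer{ack: end, ok: Y}}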